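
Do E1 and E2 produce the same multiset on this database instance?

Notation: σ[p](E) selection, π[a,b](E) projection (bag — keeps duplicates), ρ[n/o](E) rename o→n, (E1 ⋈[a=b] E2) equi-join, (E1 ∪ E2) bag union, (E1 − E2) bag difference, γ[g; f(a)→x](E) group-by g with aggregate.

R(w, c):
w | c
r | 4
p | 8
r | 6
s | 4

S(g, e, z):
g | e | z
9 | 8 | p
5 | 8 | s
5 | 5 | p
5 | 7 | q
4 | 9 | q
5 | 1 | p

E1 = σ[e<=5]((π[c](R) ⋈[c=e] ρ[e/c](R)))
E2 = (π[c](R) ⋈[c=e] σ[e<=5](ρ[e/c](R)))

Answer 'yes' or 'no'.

E1 subexpression sizes:
  R → 4
  π[c](R) → 4
  R → 4
  ρ[e/c](R) → 4
  (π[c](R) ⋈[c=e] ρ[e/c](R)) → 6
  σ[e<=5]((π[c](R) ⋈[c=e] ρ[e/c](R))) → 4
E2 subexpression sizes:
  R → 4
  π[c](R) → 4
  R → 4
  ρ[e/c](R) → 4
  σ[e<=5](ρ[e/c](R)) → 2
  (π[c](R) ⋈[c=e] σ[e<=5](ρ[e/c](R))) → 4

E1 and E2 produce the same multiset:
c | w | e
4 | r | 4
4 | r | 4
4 | s | 4
4 | s | 4

yes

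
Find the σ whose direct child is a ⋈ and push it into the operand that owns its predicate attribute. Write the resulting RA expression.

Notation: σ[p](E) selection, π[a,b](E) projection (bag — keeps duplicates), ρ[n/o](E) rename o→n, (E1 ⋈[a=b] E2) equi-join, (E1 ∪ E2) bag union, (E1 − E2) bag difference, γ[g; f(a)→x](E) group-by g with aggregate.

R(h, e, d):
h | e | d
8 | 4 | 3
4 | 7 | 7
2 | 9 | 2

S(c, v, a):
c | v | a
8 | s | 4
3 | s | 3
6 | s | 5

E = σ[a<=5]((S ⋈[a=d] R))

σ filters on a, owned by the left side.
E' = (σ[a<=5](S) ⋈[a=d] R)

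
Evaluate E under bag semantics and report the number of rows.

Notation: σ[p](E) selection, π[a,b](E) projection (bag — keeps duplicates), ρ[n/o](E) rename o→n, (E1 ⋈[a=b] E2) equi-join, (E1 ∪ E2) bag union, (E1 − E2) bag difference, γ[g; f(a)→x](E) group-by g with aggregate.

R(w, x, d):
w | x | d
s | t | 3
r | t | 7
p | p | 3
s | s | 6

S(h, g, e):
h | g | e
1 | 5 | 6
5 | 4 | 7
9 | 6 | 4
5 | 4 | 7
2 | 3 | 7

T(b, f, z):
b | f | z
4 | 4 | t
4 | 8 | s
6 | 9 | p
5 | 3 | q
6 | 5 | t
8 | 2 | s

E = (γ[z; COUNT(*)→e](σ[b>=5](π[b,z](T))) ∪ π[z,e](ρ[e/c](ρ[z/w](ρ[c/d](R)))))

Row counts bottom-up:
  T → 6
  π[b,z](T) → 6
  σ[b>=5](π[b,z](T)) → 4
  γ[z; COUNT(*)→e](σ[b>=5](π[b,z](T))) → 4
  R → 4
  ρ[c/d](R) → 4
  ρ[z/w](ρ[c/d](R)) → 4
  ρ[e/c](ρ[z/w](ρ[c/d](R))) → 4
  π[z,e](ρ[e/c](ρ[z/w](ρ[c/d](R)))) → 4
  (γ[z; COUNT(*)→e](σ[b>=5](π[b,z](T))) ∪ π[z,e](ρ[e/c](ρ[z/w](ρ[c/d](R))))) → 8

|E| = 8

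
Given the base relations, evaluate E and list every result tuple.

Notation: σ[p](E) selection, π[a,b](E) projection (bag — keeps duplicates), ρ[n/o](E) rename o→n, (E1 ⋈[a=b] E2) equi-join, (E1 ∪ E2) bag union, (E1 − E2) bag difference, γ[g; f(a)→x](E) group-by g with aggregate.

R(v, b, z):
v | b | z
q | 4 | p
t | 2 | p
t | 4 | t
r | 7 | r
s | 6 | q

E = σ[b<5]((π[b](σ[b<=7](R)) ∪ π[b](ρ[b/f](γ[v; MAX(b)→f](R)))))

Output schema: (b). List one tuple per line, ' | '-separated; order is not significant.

Row counts bottom-up:
  R → 5
  σ[b<=7](R) → 5
  π[b](σ[b<=7](R)) → 5
  R → 5
  γ[v; MAX(b)→f](R) → 4
  ρ[b/f](γ[v; MAX(b)→f](R)) → 4
  π[b](ρ[b/f](γ[v; MAX(b)→f](R))) → 4
  (π[b](σ[b<=7](R)) ∪ π[b](ρ[b/f](γ[v; MAX(b)→f](R)))) → 9
  σ[b<5]((π[b](σ[b<=7](R)) ∪ π[b](ρ[b/f](γ[v; MAX(b)→f](R))))) → 5

== RESULT ==
b
2
4
4
4
4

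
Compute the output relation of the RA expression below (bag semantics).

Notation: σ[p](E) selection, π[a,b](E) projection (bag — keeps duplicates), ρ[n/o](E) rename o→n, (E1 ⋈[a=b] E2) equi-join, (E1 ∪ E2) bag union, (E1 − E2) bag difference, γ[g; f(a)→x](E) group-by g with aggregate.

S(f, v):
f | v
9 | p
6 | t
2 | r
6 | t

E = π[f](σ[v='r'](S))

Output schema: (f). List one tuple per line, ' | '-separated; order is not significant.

Per-node cardinality:
  S → 4
  σ[v='r'](S) → 1
  π[f](σ[v='r'](S)) → 1

== RESULT ==
f
2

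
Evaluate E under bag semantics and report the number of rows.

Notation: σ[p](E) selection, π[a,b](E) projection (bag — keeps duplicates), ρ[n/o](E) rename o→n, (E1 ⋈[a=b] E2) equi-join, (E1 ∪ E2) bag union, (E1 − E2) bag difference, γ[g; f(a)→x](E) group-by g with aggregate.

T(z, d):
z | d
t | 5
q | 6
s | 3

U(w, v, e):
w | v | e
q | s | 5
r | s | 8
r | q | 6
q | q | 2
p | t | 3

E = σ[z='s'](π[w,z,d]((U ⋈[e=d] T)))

Row counts bottom-up:
  U → 5
  T → 3
  (U ⋈[e=d] T) → 3
  π[w,z,d]((U ⋈[e=d] T)) → 3
  σ[z='s'](π[w,z,d]((U ⋈[e=d] T))) → 1

|E| = 1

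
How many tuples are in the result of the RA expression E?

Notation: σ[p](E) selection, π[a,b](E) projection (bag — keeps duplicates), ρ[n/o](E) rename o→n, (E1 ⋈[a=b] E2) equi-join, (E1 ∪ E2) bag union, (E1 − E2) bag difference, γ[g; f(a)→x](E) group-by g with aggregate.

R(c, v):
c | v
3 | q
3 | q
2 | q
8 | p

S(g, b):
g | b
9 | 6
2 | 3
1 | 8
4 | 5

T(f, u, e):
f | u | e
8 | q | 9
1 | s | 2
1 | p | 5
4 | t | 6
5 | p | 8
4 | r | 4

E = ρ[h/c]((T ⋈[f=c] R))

Per-node cardinality:
  T → 6
  R → 4
  (T ⋈[f=c] R) → 1
  ρ[h/c]((T ⋈[f=c] R)) → 1

|E| = 1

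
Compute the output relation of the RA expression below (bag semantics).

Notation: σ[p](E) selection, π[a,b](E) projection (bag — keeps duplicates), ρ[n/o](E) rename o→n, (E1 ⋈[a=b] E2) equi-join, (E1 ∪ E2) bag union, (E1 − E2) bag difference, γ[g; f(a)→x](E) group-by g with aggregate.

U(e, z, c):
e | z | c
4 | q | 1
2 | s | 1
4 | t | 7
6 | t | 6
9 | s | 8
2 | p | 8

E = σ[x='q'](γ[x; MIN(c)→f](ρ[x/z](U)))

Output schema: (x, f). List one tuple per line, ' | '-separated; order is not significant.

Stepwise |·|:
  U → 6
  ρ[x/z](U) → 6
  γ[x; MIN(c)→f](ρ[x/z](U)) → 4
  σ[x='q'](γ[x; MIN(c)→f](ρ[x/z](U))) → 1

== RESULT ==
x | f
q | 1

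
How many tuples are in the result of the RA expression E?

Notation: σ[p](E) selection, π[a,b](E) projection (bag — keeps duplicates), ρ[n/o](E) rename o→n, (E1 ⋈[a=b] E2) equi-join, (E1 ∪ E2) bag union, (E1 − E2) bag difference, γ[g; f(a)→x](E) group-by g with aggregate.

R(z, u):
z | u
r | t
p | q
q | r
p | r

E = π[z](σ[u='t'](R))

Row counts bottom-up:
  R → 4
  σ[u='t'](R) → 1
  π[z](σ[u='t'](R)) → 1

|E| = 1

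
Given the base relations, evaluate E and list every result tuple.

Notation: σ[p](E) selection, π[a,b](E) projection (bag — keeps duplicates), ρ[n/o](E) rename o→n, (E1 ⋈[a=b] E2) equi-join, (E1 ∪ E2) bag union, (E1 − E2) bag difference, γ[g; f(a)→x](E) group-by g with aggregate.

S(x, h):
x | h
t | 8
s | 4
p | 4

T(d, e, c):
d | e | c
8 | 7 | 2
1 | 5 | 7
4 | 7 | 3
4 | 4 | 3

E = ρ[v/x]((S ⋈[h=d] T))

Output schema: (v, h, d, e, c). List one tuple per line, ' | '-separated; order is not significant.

Row counts bottom-up:
  S → 3
  T → 4
  (S ⋈[h=d] T) → 5
  ρ[v/x]((S ⋈[h=d] T)) → 5

== RESULT ==
v | h | d | e | c
p | 4 | 4 | 4 | 3
p | 4 | 4 | 7 | 3
s | 4 | 4 | 4 | 3
s | 4 | 4 | 7 | 3
t | 8 | 8 | 7 | 2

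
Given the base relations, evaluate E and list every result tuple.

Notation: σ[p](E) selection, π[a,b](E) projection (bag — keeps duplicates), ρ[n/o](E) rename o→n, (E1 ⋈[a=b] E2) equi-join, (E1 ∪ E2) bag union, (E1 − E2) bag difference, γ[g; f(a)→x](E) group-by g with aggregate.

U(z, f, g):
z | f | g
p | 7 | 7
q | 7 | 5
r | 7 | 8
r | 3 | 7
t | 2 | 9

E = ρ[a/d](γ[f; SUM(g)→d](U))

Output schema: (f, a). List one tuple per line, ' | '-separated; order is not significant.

Row counts bottom-up:
  U → 5
  γ[f; SUM(g)→d](U) → 3
  ρ[a/d](γ[f; SUM(g)→d](U)) → 3

== RESULT ==
f | a
2 | 9
3 | 7
7 | 20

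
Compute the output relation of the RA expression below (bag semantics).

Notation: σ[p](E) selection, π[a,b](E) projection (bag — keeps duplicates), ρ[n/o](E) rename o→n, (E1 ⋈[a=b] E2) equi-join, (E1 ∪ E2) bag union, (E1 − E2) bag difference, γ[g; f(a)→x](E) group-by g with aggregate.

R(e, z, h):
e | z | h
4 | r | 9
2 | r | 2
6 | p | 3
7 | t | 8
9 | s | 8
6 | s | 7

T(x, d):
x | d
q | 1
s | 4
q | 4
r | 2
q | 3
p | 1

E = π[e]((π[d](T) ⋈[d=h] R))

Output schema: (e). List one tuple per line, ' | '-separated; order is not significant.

Row counts bottom-up:
  T → 6
  π[d](T) → 6
  R → 6
  (π[d](T) ⋈[d=h] R) → 2
  π[e]((π[d](T) ⋈[d=h] R)) → 2

== RESULT ==
e
2
6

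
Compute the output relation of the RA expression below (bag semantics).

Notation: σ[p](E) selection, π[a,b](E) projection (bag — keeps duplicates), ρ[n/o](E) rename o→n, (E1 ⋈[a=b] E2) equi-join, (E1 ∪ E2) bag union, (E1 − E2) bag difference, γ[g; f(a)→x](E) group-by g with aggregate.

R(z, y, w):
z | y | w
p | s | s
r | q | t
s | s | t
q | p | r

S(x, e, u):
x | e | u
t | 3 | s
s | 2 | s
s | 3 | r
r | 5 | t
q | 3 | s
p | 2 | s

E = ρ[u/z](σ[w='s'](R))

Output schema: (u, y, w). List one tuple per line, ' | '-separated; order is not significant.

Stepwise |·|:
  R → 4
  σ[w='s'](R) → 1
  ρ[u/z](σ[w='s'](R)) → 1

== RESULT ==
u | y | w
p | s | s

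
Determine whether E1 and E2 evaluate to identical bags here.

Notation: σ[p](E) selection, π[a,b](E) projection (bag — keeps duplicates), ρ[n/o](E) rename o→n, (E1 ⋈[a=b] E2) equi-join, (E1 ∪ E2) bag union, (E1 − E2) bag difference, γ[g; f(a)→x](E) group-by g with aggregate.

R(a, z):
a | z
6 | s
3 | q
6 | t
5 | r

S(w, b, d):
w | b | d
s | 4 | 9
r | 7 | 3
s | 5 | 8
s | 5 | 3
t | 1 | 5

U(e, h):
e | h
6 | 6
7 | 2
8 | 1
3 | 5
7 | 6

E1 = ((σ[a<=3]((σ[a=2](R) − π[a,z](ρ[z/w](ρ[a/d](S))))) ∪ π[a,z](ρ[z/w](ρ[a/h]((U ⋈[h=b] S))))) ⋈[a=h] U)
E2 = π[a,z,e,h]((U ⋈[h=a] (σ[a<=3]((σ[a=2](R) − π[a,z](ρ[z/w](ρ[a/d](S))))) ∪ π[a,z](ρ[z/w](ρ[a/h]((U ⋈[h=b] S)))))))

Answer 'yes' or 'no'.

E1 row counts bottom-up:
  R → 4
  σ[a=2](R) → 0
  S → 5
  ρ[a/d](S) → 5
  ρ[z/w](ρ[a/d](S)) → 5
  π[a,z](ρ[z/w](ρ[a/d](S))) → 5
  (σ[a=2](R) − π[a,z](ρ[z/w](ρ[a/d](S)))) → 0
  σ[a<=3]((σ[a=2](R) − π[a,z](ρ[z/w](ρ[a/d](S))))) → 0
  U → 5
  S → 5
  (U ⋈[h=b] S) → 3
  ρ[a/h]((U ⋈[h=b] S)) → 3
  ρ[z/w](ρ[a/h]((U ⋈[h=b] S))) → 3
  π[a,z](ρ[z/w](ρ[a/h]((U ⋈[h=b] S)))) → 3
  (σ[a<=3]((σ[a=2](R) − π[a,z](ρ[z/w](ρ[a/d](S))))) ∪ π[a,z](ρ[z/w](ρ[a/h]((U ⋈[h=b] S))))) → 3
  U → 5
  ((σ[a<=3]((σ[a=2](R) − π[a,z](ρ[z/w](ρ[a/d](S))))) ∪ π[a,z](ρ[z/w](ρ[a/h]((U ⋈[h=b] S))))) ⋈[a=h] U) → 3
E2 row counts bottom-up:
  U → 5
  R → 4
  σ[a=2](R) → 0
  S → 5
  ρ[a/d](S) → 5
  ρ[z/w](ρ[a/d](S)) → 5
  π[a,z](ρ[z/w](ρ[a/d](S))) → 5
  (σ[a=2](R) − π[a,z](ρ[z/w](ρ[a/d](S)))) → 0
  σ[a<=3]((σ[a=2](R) − π[a,z](ρ[z/w](ρ[a/d](S))))) → 0
  U → 5
  S → 5
  (U ⋈[h=b] S) → 3
  ρ[a/h]((U ⋈[h=b] S)) → 3
  ρ[z/w](ρ[a/h]((U ⋈[h=b] S))) → 3
  π[a,z](ρ[z/w](ρ[a/h]((U ⋈[h=b] S)))) → 3
  (σ[a<=3]((σ[a=2](R) − π[a,z](ρ[z/w](ρ[a/d](S))))) ∪ π[a,z](ρ[z/w](ρ[a/h]((U ⋈[h=b] S))))) → 3
  (U ⋈[h=a] (σ[a<=3]((σ[a=2](R) − π[a,z](ρ[z/w](ρ[a/d](S))))) ∪ π[a,z](ρ[z/w](ρ[a/h]((U ⋈[h=b] S)))))) → 3
  π[a,z,e,h]((U ⋈[h=a] (σ[a<=3]((σ[a=2](R) − π[a,z](ρ[z/w](ρ[a/d](S))))) ∪ π[a,z](ρ[z/w](ρ[a/h]((U ⋈[h=b] S))))))) → 3

E1 and E2 produce the same multiset:
a | z | e | h
1 | t | 8 | 1
5 | s | 3 | 5
5 | s | 3 | 5

yes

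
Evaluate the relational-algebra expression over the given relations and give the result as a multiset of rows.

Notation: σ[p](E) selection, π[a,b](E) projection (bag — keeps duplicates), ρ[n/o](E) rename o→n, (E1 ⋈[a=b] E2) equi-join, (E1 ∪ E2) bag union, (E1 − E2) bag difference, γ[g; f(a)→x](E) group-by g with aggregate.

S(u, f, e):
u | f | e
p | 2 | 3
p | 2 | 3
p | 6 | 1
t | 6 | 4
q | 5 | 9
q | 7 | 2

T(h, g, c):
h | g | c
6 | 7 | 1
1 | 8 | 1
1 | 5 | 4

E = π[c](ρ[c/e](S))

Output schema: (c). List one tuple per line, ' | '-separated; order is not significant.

Row counts bottom-up:
  S → 6
  ρ[c/e](S) → 6
  π[c](ρ[c/e](S)) → 6

== RESULT ==
c
1
2
3
3
4
9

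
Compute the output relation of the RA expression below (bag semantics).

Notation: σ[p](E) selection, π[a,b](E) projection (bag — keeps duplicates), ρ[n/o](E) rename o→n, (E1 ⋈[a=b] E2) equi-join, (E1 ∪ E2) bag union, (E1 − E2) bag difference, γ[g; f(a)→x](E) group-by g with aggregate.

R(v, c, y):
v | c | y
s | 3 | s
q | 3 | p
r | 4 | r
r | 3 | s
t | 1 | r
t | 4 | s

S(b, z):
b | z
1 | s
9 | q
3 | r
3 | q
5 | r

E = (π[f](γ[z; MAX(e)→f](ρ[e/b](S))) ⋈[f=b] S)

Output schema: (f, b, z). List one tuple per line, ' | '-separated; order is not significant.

Row counts bottom-up:
  S → 5
  ρ[e/b](S) → 5
  γ[z; MAX(e)→f](ρ[e/b](S)) → 3
  π[f](γ[z; MAX(e)→f](ρ[e/b](S))) → 3
  S → 5
  (π[f](γ[z; MAX(e)→f](ρ[e/b](S))) ⋈[f=b] S) → 3

== RESULT ==
f | b | z
1 | 1 | s
5 | 5 | r
9 | 9 | q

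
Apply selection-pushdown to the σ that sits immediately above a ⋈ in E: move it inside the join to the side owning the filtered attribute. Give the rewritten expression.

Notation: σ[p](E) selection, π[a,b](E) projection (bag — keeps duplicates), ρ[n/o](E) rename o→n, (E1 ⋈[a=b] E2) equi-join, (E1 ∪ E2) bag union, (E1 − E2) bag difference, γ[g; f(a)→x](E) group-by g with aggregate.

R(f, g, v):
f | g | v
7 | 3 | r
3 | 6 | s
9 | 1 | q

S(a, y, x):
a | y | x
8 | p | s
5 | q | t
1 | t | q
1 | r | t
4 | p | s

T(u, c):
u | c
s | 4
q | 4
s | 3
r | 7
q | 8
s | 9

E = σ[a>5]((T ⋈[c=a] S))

σ filters on a, owned by the right side.
E' = (T ⋈[c=a] σ[a>5](S))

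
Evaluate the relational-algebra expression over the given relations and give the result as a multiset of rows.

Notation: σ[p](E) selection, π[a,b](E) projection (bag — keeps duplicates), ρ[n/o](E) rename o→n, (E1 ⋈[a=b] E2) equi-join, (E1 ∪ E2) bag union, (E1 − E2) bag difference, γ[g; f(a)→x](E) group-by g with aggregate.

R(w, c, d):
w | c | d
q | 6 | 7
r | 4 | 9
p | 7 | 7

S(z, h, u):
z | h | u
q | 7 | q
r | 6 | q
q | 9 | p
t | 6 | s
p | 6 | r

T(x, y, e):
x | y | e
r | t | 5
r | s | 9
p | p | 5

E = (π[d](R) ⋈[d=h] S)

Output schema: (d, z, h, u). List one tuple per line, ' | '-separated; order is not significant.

Per-node cardinality:
  R → 3
  π[d](R) → 3
  S → 5
  (π[d](R) ⋈[d=h] S) → 3

== RESULT ==
d | z | h | u
7 | q | 7 | q
7 | q | 7 | q
9 | q | 9 | p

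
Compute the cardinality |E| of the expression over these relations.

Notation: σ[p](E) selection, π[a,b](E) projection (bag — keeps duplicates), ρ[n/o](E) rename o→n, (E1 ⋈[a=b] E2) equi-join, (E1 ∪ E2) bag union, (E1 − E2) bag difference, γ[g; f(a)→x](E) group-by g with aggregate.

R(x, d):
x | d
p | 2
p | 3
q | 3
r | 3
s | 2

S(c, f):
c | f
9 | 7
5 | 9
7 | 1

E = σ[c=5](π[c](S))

Stepwise |·|:
  S → 3
  π[c](S) → 3
  σ[c=5](π[c](S)) → 1

|E| = 1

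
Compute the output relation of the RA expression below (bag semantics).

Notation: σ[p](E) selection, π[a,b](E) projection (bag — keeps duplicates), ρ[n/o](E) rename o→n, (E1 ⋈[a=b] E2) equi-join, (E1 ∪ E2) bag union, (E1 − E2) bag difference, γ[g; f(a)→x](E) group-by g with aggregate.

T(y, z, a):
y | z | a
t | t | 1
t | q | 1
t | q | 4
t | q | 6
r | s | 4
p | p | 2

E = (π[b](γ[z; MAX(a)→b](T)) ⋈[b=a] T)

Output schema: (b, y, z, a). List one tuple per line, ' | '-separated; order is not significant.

Row counts bottom-up:
  T → 6
  γ[z; MAX(a)→b](T) → 4
  π[b](γ[z; MAX(a)→b](T)) → 4
  T → 6
  (π[b](γ[z; MAX(a)→b](T)) ⋈[b=a] T) → 6

== RESULT ==
b | y | z | a
1 | t | q | 1
1 | t | t | 1
2 | p | p | 2
4 | r | s | 4
4 | t | q | 4
6 | t | q | 6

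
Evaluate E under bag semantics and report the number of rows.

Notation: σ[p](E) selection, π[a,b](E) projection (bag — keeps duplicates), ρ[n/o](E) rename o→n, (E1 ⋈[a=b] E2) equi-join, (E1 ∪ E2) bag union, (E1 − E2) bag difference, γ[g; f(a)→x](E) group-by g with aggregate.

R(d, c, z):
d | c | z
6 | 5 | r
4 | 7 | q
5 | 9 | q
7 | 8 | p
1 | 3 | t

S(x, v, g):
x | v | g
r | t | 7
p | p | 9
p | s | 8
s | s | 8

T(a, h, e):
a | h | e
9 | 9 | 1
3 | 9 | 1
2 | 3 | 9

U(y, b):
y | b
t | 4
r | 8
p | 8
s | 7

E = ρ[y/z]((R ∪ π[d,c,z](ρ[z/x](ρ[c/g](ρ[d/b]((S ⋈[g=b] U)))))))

Per-node cardinality:
  R → 5
  S → 4
  U → 4
  (S ⋈[g=b] U) → 5
  ρ[d/b]((S ⋈[g=b] U)) → 5
  ρ[c/g](ρ[d/b]((S ⋈[g=b] U))) → 5
  ρ[z/x](ρ[c/g](ρ[d/b]((S ⋈[g=b] U)))) → 5
  π[d,c,z](ρ[z/x](ρ[c/g](ρ[d/b]((S ⋈[g=b] U))))) → 5
  (R ∪ π[d,c,z](ρ[z/x](ρ[c/g](ρ[d/b]((S ⋈[g=b] U)))))) → 10
  ρ[y/z]((R ∪ π[d,c,z](ρ[z/x](ρ[c/g](ρ[d/b]((S ⋈[g=b] U))))))) → 10

|E| = 10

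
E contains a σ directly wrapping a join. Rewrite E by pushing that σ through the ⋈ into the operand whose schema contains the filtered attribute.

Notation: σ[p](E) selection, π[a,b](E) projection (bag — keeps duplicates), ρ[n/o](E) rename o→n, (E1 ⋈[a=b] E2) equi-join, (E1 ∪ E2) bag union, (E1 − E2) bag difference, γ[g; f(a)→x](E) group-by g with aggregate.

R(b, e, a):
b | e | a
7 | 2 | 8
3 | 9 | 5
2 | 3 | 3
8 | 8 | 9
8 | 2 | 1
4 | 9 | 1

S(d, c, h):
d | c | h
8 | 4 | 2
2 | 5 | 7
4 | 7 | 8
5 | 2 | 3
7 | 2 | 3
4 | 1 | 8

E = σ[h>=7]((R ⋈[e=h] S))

σ filters on h, owned by the right side.
E' = (R ⋈[e=h] σ[h>=7](S))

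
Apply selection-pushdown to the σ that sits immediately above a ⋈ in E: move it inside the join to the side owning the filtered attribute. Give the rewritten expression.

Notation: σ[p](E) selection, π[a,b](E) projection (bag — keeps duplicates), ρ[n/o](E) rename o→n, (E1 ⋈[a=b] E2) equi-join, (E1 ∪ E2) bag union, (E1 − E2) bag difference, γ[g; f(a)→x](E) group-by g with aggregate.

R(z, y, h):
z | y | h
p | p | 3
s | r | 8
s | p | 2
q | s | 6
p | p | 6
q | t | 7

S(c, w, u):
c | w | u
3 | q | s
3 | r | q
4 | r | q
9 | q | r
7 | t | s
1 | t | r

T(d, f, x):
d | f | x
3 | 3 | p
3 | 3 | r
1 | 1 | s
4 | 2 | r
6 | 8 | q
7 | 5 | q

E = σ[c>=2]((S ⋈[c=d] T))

σ filters on c, owned by the left side.
E' = (σ[c>=2](S) ⋈[c=d] T)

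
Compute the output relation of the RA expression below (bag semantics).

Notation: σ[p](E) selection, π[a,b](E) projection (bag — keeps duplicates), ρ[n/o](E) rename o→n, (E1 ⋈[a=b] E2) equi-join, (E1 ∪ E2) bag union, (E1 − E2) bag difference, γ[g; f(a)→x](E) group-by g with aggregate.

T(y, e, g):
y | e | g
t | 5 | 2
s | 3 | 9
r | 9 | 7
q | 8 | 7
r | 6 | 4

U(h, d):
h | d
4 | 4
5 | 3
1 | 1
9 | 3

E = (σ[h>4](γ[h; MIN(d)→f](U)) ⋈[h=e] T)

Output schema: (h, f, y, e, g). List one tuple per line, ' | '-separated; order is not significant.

Per-node cardinality:
  U → 4
  γ[h; MIN(d)→f](U) → 4
  σ[h>4](γ[h; MIN(d)→f](U)) → 2
  T → 5
  (σ[h>4](γ[h; MIN(d)→f](U)) ⋈[h=e] T) → 2

== RESULT ==
h | f | y | e | g
5 | 3 | t | 5 | 2
9 | 3 | r | 9 | 7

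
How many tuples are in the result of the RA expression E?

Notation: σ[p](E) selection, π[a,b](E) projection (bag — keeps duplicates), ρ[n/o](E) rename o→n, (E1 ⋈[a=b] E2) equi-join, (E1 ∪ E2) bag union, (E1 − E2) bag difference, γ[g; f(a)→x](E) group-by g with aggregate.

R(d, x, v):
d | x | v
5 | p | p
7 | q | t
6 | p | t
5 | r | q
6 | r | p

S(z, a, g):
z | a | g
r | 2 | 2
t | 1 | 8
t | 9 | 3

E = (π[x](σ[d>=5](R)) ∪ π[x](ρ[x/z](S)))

Per-node cardinality:
  R → 5
  σ[d>=5](R) → 5
  π[x](σ[d>=5](R)) → 5
  S → 3
  ρ[x/z](S) → 3
  π[x](ρ[x/z](S)) → 3
  (π[x](σ[d>=5](R)) ∪ π[x](ρ[x/z](S))) → 8

|E| = 8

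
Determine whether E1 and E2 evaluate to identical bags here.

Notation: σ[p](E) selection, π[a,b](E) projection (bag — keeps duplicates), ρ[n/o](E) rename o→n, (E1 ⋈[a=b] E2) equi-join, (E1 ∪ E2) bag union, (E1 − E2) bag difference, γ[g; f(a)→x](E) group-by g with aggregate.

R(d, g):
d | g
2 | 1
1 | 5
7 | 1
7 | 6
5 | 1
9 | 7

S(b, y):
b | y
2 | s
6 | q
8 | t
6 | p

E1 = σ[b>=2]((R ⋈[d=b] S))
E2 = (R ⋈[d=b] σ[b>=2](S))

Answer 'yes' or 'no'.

E1 row counts bottom-up:
  R → 6
  S → 4
  (R ⋈[d=b] S) → 1
  σ[b>=2]((R ⋈[d=b] S)) → 1
E2 row counts bottom-up:
  R → 6
  S → 4
  σ[b>=2](S) → 4
  (R ⋈[d=b] σ[b>=2](S)) → 1

E1 and E2 produce the same multiset:
d | g | b | y
2 | 1 | 2 | s

yes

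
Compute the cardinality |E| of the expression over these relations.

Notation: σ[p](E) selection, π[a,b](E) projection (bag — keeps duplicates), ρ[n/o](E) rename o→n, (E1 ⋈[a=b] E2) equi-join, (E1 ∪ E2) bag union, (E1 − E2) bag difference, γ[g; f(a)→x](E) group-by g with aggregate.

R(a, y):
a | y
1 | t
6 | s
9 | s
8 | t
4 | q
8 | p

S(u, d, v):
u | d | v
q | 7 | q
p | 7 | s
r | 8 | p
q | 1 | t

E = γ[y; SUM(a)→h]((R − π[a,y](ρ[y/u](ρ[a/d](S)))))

Row counts bottom-up:
  R → 6
  S → 4
  ρ[a/d](S) → 4
  ρ[y/u](ρ[a/d](S)) → 4
  π[a,y](ρ[y/u](ρ[a/d](S))) → 4
  (R − π[a,y](ρ[y/u](ρ[a/d](S)))) → 6
  γ[y; SUM(a)→h]((R − π[a,y](ρ[y/u](ρ[a/d](S))))) → 4

|E| = 4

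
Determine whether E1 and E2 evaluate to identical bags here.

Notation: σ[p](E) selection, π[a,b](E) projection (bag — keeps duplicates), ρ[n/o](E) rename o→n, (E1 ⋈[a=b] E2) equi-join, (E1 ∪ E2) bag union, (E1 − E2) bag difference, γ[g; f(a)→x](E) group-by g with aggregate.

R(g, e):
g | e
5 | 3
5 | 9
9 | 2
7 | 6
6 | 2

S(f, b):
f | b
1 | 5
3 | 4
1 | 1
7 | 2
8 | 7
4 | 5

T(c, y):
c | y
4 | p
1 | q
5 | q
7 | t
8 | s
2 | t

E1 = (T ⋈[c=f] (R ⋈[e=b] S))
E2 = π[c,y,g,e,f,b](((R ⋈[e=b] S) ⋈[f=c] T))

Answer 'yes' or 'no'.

E1 per-node cardinality:
  T → 6
  R → 5
  S → 6
  (R ⋈[e=b] S) → 2
  (T ⋈[c=f] (R ⋈[e=b] S)) → 2
E2 per-node cardinality:
  R → 5
  S → 6
  (R ⋈[e=b] S) → 2
  T → 6
  ((R ⋈[e=b] S) ⋈[f=c] T) → 2
  π[c,y,g,e,f,b](((R ⋈[e=b] S) ⋈[f=c] T)) → 2

E1 and E2 produce the same multiset:
c | y | g | e | f | b
7 | t | 6 | 2 | 7 | 2
7 | t | 9 | 2 | 7 | 2

yes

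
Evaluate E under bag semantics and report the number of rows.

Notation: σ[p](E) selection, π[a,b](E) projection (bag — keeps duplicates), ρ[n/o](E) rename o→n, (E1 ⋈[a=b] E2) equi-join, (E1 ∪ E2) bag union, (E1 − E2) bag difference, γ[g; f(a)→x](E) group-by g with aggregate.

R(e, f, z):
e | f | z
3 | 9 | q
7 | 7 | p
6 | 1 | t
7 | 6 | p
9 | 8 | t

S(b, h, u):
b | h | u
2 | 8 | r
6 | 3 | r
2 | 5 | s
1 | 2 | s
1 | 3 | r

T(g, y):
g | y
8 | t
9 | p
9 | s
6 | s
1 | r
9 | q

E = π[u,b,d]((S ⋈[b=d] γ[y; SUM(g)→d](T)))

Per-node cardinality:
  S → 5
  T → 6
  γ[y; SUM(g)→d](T) → 5
  (S ⋈[b=d] γ[y; SUM(g)→d](T)) → 2
  π[u,b,d]((S ⋈[b=d] γ[y; SUM(g)→d](T))) → 2

|E| = 2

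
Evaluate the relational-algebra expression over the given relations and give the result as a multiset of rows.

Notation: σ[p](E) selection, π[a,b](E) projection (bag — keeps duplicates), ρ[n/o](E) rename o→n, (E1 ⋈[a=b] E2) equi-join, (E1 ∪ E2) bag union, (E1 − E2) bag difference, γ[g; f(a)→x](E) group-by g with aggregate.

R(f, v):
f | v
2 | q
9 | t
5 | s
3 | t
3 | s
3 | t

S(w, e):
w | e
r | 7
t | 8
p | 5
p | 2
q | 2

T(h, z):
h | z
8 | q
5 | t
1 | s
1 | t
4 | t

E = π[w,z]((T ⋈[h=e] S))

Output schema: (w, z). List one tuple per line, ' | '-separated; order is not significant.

Subexpression sizes:
  T → 5
  S → 5
  (T ⋈[h=e] S) → 2
  π[w,z]((T ⋈[h=e] S)) → 2

== RESULT ==
w | z
p | t
t | q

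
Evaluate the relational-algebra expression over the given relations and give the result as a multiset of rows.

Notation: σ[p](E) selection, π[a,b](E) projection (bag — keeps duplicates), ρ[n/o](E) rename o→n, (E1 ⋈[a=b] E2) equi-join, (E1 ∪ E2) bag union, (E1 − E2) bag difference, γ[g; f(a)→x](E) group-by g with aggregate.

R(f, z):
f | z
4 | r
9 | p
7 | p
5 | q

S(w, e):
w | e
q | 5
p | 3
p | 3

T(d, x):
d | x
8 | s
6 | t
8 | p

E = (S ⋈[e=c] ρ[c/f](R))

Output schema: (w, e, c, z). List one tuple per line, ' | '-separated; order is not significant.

Subexpression sizes:
  S → 3
  R → 4
  ρ[c/f](R) → 4
  (S ⋈[e=c] ρ[c/f](R)) → 1

== RESULT ==
w | e | c | z
q | 5 | 5 | q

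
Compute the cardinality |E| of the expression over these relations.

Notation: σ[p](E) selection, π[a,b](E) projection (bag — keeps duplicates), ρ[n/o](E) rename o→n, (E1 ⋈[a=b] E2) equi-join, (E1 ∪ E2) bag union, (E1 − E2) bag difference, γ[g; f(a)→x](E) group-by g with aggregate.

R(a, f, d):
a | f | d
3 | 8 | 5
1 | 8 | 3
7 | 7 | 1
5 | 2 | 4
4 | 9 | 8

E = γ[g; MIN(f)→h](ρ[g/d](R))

Per-node cardinality:
  R → 5
  ρ[g/d](R) → 5
  γ[g; MIN(f)→h](ρ[g/d](R)) → 5

|E| = 5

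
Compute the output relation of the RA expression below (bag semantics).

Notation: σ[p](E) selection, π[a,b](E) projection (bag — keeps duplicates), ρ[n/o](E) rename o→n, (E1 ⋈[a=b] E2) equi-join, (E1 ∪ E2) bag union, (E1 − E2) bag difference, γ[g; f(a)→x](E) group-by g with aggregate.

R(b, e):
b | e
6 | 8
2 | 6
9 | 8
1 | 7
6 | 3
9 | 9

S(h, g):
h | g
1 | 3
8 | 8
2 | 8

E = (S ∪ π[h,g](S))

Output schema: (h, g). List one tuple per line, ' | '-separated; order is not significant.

Row counts bottom-up:
  S → 3
  S → 3
  π[h,g](S) → 3
  (S ∪ π[h,g](S)) → 6

== RESULT ==
h | g
1 | 3
1 | 3
2 | 8
2 | 8
8 | 8
8 | 8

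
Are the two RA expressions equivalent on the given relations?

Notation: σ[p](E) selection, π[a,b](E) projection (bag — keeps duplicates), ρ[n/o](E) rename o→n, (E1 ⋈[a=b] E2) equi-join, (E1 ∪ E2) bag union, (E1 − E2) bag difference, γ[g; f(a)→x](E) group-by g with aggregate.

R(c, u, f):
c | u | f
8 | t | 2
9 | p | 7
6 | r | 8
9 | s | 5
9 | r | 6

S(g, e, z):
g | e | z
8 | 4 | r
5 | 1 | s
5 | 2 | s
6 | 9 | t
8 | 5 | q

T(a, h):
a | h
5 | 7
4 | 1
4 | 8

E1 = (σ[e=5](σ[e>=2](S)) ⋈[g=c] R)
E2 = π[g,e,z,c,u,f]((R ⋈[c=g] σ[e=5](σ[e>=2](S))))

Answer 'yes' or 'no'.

E1 stepwise |·|:
  S → 5
  σ[e>=2](S) → 4
  σ[e=5](σ[e>=2](S)) → 1
  R → 5
  (σ[e=5](σ[e>=2](S)) ⋈[g=c] R) → 1
E2 stepwise |·|:
  R → 5
  S → 5
  σ[e>=2](S) → 4
  σ[e=5](σ[e>=2](S)) → 1
  (R ⋈[c=g] σ[e=5](σ[e>=2](S))) → 1
  π[g,e,z,c,u,f]((R ⋈[c=g] σ[e=5](σ[e>=2](S)))) → 1

E1 and E2 produce the same multiset:
g | e | z | c | u | f
8 | 5 | q | 8 | t | 2

yes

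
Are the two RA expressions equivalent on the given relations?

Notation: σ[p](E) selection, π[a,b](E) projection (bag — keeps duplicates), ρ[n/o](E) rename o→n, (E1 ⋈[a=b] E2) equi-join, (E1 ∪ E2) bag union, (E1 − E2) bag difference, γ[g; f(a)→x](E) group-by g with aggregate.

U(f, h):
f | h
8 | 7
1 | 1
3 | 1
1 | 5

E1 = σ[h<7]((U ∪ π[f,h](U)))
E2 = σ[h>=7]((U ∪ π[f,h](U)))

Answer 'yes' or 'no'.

E1 stepwise |·|:
  U → 4
  U → 4
  π[f,h](U) → 4
  (U ∪ π[f,h](U)) → 8
  σ[h<7]((U ∪ π[f,h](U))) → 6
E2 stepwise |·|:
  U → 4
  U → 4
  π[f,h](U) → 4
  (U ∪ π[f,h](U)) → 8
  σ[h>=7]((U ∪ π[f,h](U))) → 2

E1 result:
f | h
1 | 1
1 | 1
1 | 5
1 | 5
3 | 1
3 | 1
E2 result:
f | h
8 | 7
8 | 7
Witness: (3, 1) appears 2× in E1 but 0× in E2.

no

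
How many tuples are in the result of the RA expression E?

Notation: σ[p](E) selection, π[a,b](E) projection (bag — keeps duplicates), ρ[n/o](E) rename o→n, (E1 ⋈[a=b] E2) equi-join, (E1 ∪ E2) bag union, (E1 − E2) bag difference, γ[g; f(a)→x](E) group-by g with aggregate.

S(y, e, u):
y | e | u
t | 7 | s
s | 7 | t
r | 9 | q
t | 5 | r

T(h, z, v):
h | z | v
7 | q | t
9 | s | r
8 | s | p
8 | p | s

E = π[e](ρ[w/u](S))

Subexpression sizes:
  S → 4
  ρ[w/u](S) → 4
  π[e](ρ[w/u](S)) → 4

|E| = 4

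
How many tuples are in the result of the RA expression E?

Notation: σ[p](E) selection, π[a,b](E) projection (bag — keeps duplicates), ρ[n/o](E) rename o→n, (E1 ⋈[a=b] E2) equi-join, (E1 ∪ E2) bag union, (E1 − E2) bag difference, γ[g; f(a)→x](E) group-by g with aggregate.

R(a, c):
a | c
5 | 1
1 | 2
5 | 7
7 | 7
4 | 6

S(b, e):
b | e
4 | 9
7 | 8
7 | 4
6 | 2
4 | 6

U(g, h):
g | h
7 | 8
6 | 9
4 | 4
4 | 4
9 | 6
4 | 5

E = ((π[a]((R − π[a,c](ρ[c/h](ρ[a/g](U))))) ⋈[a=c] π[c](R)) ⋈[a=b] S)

Stepwise |·|:
  R → 5
  U → 6
  ρ[a/g](U) → 6
  ρ[c/h](ρ[a/g](U)) → 6
  π[a,c](ρ[c/h](ρ[a/g](U))) → 6
  (R − π[a,c](ρ[c/h](ρ[a/g](U)))) → 5
  π[a]((R − π[a,c](ρ[c/h](ρ[a/g](U))))) → 5
  R → 5
  π[c](R) → 5
  (π[a]((R − π[a,c](ρ[c/h](ρ[a/g](U))))) ⋈[a=c] π[c](R)) → 3
  S → 5
  ((π[a]((R − π[a,c](ρ[c/h](ρ[a/g](U))))) ⋈[a=c] π[c](R)) ⋈[a=b] S) → 4

|E| = 4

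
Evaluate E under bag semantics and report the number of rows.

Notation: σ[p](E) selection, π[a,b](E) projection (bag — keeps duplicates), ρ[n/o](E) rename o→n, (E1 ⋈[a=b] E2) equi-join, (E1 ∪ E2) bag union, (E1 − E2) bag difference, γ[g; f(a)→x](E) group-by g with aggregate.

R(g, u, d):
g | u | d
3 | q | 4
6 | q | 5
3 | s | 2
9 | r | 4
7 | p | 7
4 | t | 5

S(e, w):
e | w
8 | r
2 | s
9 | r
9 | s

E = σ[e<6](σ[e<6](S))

Per-node cardinality:
  S → 4
  σ[e<6](S) → 1
  σ[e<6](σ[e<6](S)) → 1

|E| = 1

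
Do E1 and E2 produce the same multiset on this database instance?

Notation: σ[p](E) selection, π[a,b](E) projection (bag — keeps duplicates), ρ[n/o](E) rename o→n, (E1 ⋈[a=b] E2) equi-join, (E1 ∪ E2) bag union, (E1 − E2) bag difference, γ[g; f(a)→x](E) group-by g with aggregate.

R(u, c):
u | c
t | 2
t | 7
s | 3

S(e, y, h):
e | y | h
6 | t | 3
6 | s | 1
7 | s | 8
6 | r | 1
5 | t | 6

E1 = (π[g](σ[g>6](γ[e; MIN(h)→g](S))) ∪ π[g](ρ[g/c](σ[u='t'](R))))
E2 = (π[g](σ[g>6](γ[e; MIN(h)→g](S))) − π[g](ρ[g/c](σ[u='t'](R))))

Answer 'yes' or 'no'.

E1 row counts bottom-up:
  S → 5
  γ[e; MIN(h)→g](S) → 3
  σ[g>6](γ[e; MIN(h)→g](S)) → 1
  π[g](σ[g>6](γ[e; MIN(h)→g](S))) → 1
  R → 3
  σ[u='t'](R) → 2
  ρ[g/c](σ[u='t'](R)) → 2
  π[g](ρ[g/c](σ[u='t'](R))) → 2
  (π[g](σ[g>6](γ[e; MIN(h)→g](S))) ∪ π[g](ρ[g/c](σ[u='t'](R)))) → 3
E2 row counts bottom-up:
  S → 5
  γ[e; MIN(h)→g](S) → 3
  σ[g>6](γ[e; MIN(h)→g](S)) → 1
  π[g](σ[g>6](γ[e; MIN(h)→g](S))) → 1
  R → 3
  σ[u='t'](R) → 2
  ρ[g/c](σ[u='t'](R)) → 2
  π[g](ρ[g/c](σ[u='t'](R))) → 2
  (π[g](σ[g>6](γ[e; MIN(h)→g](S))) − π[g](ρ[g/c](σ[u='t'](R)))) → 1

E1 result:
g
2
7
8
E2 result:
g
8
Witness: (7,) appears 1× in E1 but 0× in E2.

no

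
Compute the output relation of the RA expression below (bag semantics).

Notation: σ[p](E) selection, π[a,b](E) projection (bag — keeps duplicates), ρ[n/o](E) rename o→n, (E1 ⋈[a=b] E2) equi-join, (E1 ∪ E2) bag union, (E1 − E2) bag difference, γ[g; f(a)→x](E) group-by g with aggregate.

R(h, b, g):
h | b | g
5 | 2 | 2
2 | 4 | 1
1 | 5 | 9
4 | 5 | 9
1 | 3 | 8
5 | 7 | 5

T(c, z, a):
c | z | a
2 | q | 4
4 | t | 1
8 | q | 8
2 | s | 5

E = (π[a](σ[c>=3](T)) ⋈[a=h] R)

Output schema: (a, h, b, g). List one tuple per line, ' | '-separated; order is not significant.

Per-node cardinality:
  T → 4
  σ[c>=3](T) → 2
  π[a](σ[c>=3](T)) → 2
  R → 6
  (π[a](σ[c>=3](T)) ⋈[a=h] R) → 2

== RESULT ==
a | h | b | g
1 | 1 | 3 | 8
1 | 1 | 5 | 9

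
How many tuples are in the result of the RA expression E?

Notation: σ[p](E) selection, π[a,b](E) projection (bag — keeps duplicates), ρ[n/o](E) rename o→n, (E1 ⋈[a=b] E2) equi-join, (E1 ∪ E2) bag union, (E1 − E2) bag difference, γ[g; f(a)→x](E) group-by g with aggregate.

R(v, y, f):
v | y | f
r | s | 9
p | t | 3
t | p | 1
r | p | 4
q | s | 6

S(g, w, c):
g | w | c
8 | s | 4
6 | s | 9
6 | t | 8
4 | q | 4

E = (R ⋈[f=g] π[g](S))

Row counts bottom-up:
  R → 5
  S → 4
  π[g](S) → 4
  (R ⋈[f=g] π[g](S)) → 3

|E| = 3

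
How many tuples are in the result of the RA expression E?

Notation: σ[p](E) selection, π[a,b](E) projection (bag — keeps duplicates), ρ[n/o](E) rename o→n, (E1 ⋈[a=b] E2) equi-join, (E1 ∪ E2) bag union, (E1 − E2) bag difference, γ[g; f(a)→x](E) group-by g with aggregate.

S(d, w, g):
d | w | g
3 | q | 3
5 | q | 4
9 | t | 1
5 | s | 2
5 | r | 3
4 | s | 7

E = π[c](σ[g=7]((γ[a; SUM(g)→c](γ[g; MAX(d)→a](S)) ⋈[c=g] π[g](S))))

Row counts bottom-up:
  S → 6
  γ[g; MAX(d)→a](S) → 5
  γ[a; SUM(g)→c](γ[g; MAX(d)→a](S)) → 3
  S → 6
  π[g](S) → 6
  (γ[a; SUM(g)→c](γ[g; MAX(d)→a](S)) ⋈[c=g] π[g](S)) → 2
  σ[g=7]((γ[a; SUM(g)→c](γ[g; MAX(d)→a](S)) ⋈[c=g] π[g](S))) → 1
  π[c](σ[g=7]((γ[a; SUM(g)→c](γ[g; MAX(d)→a](S)) ⋈[c=g] π[g](S)))) → 1

|E| = 1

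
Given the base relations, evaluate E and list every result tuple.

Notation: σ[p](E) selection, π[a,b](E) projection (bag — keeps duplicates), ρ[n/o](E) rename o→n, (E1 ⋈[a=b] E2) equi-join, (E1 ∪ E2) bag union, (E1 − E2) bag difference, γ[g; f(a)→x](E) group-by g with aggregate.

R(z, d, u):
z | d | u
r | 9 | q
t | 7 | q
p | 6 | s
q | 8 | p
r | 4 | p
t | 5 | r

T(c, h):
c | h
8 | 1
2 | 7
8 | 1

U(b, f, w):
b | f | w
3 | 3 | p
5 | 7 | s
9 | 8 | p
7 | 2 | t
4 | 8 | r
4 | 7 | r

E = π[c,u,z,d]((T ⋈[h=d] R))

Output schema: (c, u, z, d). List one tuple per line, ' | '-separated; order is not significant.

Subexpression sizes:
  T → 3
  R → 6
  (T ⋈[h=d] R) → 1
  π[c,u,z,d]((T ⋈[h=d] R)) → 1

== RESULT ==
c | u | z | d
2 | q | t | 7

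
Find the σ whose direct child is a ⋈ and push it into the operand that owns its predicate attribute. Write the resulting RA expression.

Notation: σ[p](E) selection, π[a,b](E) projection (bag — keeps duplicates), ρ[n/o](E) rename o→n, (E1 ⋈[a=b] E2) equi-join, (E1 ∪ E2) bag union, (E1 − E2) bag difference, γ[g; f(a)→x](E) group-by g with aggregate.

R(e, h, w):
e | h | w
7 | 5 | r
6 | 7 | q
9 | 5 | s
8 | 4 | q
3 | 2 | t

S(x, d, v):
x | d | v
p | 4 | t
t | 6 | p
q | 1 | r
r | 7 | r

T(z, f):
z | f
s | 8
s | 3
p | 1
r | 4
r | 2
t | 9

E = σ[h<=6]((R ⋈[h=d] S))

σ filters on h, owned by the left side.
E' = (σ[h<=6](R) ⋈[h=d] S)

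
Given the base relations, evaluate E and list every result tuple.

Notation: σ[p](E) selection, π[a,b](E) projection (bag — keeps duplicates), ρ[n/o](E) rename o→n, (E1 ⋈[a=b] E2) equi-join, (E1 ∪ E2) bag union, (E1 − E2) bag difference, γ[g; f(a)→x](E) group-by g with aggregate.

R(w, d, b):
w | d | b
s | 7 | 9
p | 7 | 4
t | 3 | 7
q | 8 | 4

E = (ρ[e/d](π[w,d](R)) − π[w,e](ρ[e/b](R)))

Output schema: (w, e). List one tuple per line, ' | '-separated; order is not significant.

Row counts bottom-up:
  R → 4
  π[w,d](R) → 4
  ρ[e/d](π[w,d](R)) → 4
  R → 4
  ρ[e/b](R) → 4
  π[w,e](ρ[e/b](R)) → 4
  (ρ[e/d](π[w,d](R)) − π[w,e](ρ[e/b](R))) → 4

== RESULT ==
w | e
p | 7
q | 8
s | 7
t | 3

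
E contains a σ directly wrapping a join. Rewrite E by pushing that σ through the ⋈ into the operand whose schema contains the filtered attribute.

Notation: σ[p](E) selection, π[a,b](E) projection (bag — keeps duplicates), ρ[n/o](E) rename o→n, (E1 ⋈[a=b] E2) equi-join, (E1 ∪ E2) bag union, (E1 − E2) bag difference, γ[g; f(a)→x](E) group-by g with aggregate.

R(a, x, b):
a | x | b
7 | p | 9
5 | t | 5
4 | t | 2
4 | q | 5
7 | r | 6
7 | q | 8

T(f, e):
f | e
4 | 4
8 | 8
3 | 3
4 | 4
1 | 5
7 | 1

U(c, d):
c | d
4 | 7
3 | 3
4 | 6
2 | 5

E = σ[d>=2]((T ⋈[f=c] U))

σ filters on d, owned by the right side.
E' = (T ⋈[f=c] σ[d>=2](U))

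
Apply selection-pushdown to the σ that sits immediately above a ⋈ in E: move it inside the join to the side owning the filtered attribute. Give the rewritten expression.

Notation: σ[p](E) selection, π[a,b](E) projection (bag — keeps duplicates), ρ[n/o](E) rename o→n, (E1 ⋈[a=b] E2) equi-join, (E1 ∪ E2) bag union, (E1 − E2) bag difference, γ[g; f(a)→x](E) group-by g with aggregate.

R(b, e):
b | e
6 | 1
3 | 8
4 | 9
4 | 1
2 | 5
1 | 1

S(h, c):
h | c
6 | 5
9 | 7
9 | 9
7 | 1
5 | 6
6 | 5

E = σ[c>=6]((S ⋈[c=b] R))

σ filters on c, owned by the left side.
E' = (σ[c>=6](S) ⋈[c=b] R)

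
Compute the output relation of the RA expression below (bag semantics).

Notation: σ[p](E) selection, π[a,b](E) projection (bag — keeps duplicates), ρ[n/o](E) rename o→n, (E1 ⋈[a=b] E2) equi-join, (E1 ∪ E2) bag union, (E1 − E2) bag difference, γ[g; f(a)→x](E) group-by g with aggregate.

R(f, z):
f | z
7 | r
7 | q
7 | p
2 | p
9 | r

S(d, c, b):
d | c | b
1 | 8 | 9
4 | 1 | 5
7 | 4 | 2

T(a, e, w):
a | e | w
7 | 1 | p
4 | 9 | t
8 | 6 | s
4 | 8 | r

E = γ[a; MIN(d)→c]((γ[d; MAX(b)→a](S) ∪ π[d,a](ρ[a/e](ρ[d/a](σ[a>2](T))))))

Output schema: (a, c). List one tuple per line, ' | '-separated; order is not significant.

Per-node cardinality:
  S → 3
  γ[d; MAX(b)→a](S) → 3
  T → 4
  σ[a>2](T) → 4
  ρ[d/a](σ[a>2](T)) → 4
  ρ[a/e](ρ[d/a](σ[a>2](T))) → 4
  π[d,a](ρ[a/e](ρ[d/a](σ[a>2](T)))) → 4
  (γ[d; MAX(b)→a](S) ∪ π[d,a](ρ[a/e](ρ[d/a](σ[a>2](T))))) → 7
  γ[a; MIN(d)→c]((γ[d; MAX(b)→a](S) ∪ π[d,a](ρ[a/e](ρ[d/a](σ[a>2](T)))))) → 6

== RESULT ==
a | c
1 | 7
2 | 7
5 | 4
6 | 8
8 | 4
9 | 1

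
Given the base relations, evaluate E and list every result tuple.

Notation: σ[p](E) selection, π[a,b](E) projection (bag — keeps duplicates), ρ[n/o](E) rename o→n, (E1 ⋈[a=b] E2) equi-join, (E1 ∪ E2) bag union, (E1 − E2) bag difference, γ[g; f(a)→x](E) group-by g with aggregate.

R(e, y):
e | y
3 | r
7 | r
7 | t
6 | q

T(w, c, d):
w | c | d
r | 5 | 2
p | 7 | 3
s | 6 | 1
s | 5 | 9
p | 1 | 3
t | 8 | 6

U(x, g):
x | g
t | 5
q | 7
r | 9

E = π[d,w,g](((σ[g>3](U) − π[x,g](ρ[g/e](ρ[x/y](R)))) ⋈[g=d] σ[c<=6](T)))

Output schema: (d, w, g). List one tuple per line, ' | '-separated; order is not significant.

Subexpression sizes:
  U → 3
  σ[g>3](U) → 3
  R → 4
  ρ[x/y](R) → 4
  ρ[g/e](ρ[x/y](R)) → 4
  π[x,g](ρ[g/e](ρ[x/y](R))) → 4
  (σ[g>3](U) − π[x,g](ρ[g/e](ρ[x/y](R)))) → 3
  T → 6
  σ[c<=6](T) → 4
  ((σ[g>3](U) − π[x,g](ρ[g/e](ρ[x/y](R)))) ⋈[g=d] σ[c<=6](T)) → 1
  π[d,w,g](((σ[g>3](U) − π[x,g](ρ[g/e](ρ[x/y](R)))) ⋈[g=d] σ[c<=6](T))) → 1

== RESULT ==
d | w | g
9 | s | 9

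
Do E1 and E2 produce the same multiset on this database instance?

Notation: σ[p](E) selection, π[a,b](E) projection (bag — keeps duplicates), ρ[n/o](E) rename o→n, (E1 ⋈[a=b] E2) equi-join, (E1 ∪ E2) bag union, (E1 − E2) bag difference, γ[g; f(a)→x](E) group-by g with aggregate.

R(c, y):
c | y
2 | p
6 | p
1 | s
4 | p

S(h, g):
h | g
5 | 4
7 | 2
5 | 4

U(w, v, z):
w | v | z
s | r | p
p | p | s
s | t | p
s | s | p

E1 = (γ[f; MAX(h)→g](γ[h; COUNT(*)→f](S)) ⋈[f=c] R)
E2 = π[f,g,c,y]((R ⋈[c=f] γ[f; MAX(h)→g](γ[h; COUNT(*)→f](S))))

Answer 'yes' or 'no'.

E1 stepwise |·|:
  S → 3
  γ[h; COUNT(*)→f](S) → 2
  γ[f; MAX(h)→g](γ[h; COUNT(*)→f](S)) → 2
  R → 4
  (γ[f; MAX(h)→g](γ[h; COUNT(*)→f](S)) ⋈[f=c] R) → 2
E2 stepwise |·|:
  R → 4
  S → 3
  γ[h; COUNT(*)→f](S) → 2
  γ[f; MAX(h)→g](γ[h; COUNT(*)→f](S)) → 2
  (R ⋈[c=f] γ[f; MAX(h)→g](γ[h; COUNT(*)→f](S))) → 2
  π[f,g,c,y]((R ⋈[c=f] γ[f; MAX(h)→g](γ[h; COUNT(*)→f](S)))) → 2

E1 and E2 produce the same multiset:
f | g | c | y
1 | 7 | 1 | s
2 | 5 | 2 | p

yes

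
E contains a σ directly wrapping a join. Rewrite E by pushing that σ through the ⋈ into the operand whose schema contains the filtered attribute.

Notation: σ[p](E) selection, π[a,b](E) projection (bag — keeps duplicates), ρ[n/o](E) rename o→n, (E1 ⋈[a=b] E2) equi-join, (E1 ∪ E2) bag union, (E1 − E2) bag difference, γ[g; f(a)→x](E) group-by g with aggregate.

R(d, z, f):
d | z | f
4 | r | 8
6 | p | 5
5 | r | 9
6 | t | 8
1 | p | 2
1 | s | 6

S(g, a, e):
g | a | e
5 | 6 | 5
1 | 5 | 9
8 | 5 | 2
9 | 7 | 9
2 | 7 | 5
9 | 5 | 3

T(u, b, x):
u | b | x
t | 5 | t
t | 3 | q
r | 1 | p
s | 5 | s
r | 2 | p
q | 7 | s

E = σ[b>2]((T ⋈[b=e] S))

σ filters on b, owned by the left side.
E' = (σ[b>2](T) ⋈[b=e] S)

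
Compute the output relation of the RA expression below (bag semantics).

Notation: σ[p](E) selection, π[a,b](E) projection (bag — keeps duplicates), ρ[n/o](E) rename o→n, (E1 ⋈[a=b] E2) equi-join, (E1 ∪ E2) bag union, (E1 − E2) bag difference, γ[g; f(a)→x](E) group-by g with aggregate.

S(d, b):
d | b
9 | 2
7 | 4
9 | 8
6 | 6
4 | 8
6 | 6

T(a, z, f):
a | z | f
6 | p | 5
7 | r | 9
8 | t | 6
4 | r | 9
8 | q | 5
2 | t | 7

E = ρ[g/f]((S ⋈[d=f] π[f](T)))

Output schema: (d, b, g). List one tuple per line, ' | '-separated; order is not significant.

Stepwise |·|:
  S → 6
  T → 6
  π[f](T) → 6
  (S ⋈[d=f] π[f](T)) → 7
  ρ[g/f]((S ⋈[d=f] π[f](T))) → 7

== RESULT ==
d | b | g
6 | 6 | 6
6 | 6 | 6
7 | 4 | 7
9 | 2 | 9
9 | 2 | 9
9 | 8 | 9
9 | 8 | 9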